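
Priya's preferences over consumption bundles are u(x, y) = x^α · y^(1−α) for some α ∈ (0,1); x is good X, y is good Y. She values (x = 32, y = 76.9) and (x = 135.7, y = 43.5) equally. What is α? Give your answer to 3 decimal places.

The Cobb–Douglas utilities coincide, so 32^α·76.9^(1−α) = 135.7^α·43.5^(1−α).
Rearrange to (32/135.7)^α = (43.5/76.9)^(1−α) and take logs: α·-1.444711 = (1−α)·-0.569745.
So α/(1−α) = (-0.569745)/(-1.444711) = 0.394366, and α = 0.394366/1.394366 ≈ 0.283.

α ≈ 0.283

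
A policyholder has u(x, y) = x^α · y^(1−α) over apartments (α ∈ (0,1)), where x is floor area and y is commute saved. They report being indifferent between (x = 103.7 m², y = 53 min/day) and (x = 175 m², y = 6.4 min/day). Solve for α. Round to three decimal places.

α ≈ 0.802

Indifference: 103.7^α · 53^(1−α) = 175^α · 6.4^(1−α).
Rearrange to (103.7/175)^α = (6.4/53)^(1−α) and take logs: α·-0.523284 = (1−α)·-2.113994.
So α/(1−α) = (-2.113994)/(-0.523284) = 4.039860, and α = 4.039860/5.039860 ≈ 0.802.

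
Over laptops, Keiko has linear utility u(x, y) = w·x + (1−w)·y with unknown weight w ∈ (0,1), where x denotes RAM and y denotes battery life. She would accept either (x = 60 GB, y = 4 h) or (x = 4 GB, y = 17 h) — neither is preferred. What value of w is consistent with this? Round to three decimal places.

u(60,4) = u(4,17) means w·60 + (1−w)·4 = w·4 + (1−w)·17.
w·(60−4) = (1−w)·(17−4), i.e. w·56 = (1−w)·13.
So w/(1−w) = 13/56 = 0.2321, giving w = 13/(56+13) = 0.188.

w = 0.188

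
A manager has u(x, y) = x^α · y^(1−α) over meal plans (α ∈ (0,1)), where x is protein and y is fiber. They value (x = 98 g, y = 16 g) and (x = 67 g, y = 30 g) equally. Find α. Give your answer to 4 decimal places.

Indifference: 98^α · 16^(1−α) = 67^α · 30^(1−α).
Rearrange to (98/67)^α = (30/16)^(1−α) and take logs: α·0.3802749 = (1−α)·0.6286087.
Thus α·(1.0088836) = 0.6286087, so α = 0.6286087/1.0088836 ≈ 0.6231.

α ≈ 0.6231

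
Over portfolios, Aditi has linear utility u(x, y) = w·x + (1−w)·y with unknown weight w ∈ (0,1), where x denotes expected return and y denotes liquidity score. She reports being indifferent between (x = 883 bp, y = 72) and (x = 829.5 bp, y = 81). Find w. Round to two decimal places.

w = 0.14

Indifference: w·883 + (1−w)·72 = w·829.5 + (1−w)·81.
Collecting terms: w·53.5 = (1−w)·9.
So w/(1−w) = 9/53.5 = 0.1682, giving w = 9/(53.5+9) = 0.14.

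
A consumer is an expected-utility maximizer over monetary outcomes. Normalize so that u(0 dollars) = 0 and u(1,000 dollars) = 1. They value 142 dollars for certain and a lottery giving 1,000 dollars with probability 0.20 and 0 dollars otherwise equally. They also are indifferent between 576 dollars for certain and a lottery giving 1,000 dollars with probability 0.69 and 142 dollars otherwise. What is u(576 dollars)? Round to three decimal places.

From the first indifference, u(142 dollars) = 0.20·u(1,000 dollars) + 0.80·u(0 dollars) = 0.20·1 + 0.80·0 = 0.20.
The second indifference gives u(576 dollars) = 0.69·u(1,000 dollars) + 0.31·u(142 dollars) = 0.69·1.00 + 0.31·0.20 = 0.7520.

0.752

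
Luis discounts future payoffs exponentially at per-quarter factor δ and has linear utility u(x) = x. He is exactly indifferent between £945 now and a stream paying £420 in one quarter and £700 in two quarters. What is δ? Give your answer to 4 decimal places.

Present value of the stream is 420·δ + 700·δ². Indifference gives 420δ + 700δ² = 945.
That is, 700δ² + 420δ − 945 = 0, a quadratic in δ.
By the quadratic formula (taking the positive root), δ = (−420 + √2822400.00) / 1400 ≈ 0.9000.

δ ≈ 0.9000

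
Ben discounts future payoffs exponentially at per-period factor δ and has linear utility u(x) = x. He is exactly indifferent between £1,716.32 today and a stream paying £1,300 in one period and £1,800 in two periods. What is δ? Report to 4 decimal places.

δ ≈ 0.6800

Equating present values: 1716.32 = 1300δ + 1800δ².
So 1800δ² + 1300δ − 1716.32 = 0.
The positive root is δ = [−1300 + √(1300² + 4·1800·1716.32)] / (2·1800) = (−1300 + 3748.000)/3600 ≈ 0.6800.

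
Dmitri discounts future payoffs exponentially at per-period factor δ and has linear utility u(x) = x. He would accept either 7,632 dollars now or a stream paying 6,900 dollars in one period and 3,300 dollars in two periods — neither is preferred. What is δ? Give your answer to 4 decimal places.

Equating present values: 7632 = 6900δ + 3300δ².
That is, 3300δ² + 6900δ − 7632 = 0, a quadratic in δ.
The positive root is δ = [−6900 + √(6900² + 4·3300·7632)] / (2·3300) = (−6900 + 12180.000)/6600 ≈ 0.8000.

δ ≈ 0.8000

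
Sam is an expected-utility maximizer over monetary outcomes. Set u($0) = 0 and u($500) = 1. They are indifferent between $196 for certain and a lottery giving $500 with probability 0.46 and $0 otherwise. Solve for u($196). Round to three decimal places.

u($196) equals the lottery's expected utility: 0.46·1 + 0.54·0 = 0.46.

0.460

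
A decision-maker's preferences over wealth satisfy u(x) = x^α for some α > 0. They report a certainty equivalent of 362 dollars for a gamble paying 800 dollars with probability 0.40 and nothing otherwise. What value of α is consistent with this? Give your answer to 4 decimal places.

Since u(0) = 0, the lottery's EU is 0.40·800^α.
Equating: 362^α = 0.40·800^α, i.e. 0.4525^α = 0.40.
α = ln(0.40) / ln(362/800) = -0.9162907/-0.7929675 ≈ 1.1555.

α ≈ 1.1555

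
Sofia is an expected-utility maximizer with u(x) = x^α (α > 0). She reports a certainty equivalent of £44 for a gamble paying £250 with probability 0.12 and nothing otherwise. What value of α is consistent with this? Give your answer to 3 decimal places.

α ≈ 1.220

EU(lottery) = 0.12·250^α + 0.88·0 = 0.12·250^α.
Indifference: 44^α = 0.12·250^α, so (44/250)^α = 0.12.
Taking logs: α·ln(44/250) = ln(0.12), so α = -2.120264 / -1.737271 ≈ 1.220.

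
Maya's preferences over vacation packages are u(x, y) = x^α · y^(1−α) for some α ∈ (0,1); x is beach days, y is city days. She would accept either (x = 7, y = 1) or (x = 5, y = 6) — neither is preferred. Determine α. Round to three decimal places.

α ≈ 0.842

The Cobb–Douglas utilities coincide, so 7^α·1^(1−α) = 5^α·6^(1−α).
Taking logs: α·ln 7 + (1−α)·ln 1 = α·ln 5 + (1−α)·ln 6, i.e. α·0.336472 = (1−α)·1.791759.
Thus α·(2.128231) = 1.791759, so α = 1.791759/2.128231 ≈ 0.842.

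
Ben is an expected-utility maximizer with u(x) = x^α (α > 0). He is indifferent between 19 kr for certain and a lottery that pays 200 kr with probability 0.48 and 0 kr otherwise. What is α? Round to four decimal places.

α ≈ 0.3118

The lottery's expected utility is 0.48·u(200) + 0.52·u(0) = 0.48·200^α (since u(0) = 0 for α > 0).
Indifference: 19^α = 0.48·200^α, so (19/200)^α = 0.48.
Take logs: α = ln 0.48 / ln(19/200) ≈ 0.311813.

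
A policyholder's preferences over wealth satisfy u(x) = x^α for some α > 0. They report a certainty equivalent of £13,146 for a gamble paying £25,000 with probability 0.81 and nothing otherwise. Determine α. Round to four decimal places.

The lottery's expected utility is 0.81·u(25000) + 0.19·u(0) = 0.81·25000^α (since u(0) = 0 for α > 0).
Setting u(13146) equal to that: 13146^α = 0.81·25000^α ⇒ (13146/25000)^α = 0.81.
Take logs: α = ln 0.81 / ln(13146/25000) ≈ 0.327839.

α ≈ 0.3278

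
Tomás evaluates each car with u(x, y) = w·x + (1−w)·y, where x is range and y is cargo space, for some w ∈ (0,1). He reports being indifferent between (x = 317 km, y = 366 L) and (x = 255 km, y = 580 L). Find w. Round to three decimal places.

w = 0.775

Indifference: w·317 + (1−w)·366 = w·255 + (1−w)·580.
Rearranging, 62·w − 214·(1−w) = 0.
So w/(1−w) = 214/62 = 3.4516, giving w = 214/(62+214) = 0.775.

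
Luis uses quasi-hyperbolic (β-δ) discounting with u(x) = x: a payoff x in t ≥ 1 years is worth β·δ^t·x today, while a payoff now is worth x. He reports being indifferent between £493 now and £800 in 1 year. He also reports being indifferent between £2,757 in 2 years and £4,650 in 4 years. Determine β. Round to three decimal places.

β ≈ 0.800

From the later pair, β·δ^2·2757 = β·δ^4·4650; dividing through, δ^2 = 2757/4650 = 0.59290, so δ = 0.77000.
The first indifference: 493 = β·δ·800, so β = 493/(δ·800) = 493/(0.77000·800) ≈ 0.800.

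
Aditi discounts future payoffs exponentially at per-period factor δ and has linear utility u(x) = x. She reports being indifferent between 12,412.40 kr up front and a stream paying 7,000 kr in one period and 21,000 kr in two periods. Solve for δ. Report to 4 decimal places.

δ ≈ 0.6200

The stream is worth 7000δ + 21000δ² today, so 7000δ + 21000δ² = 12412.40.
So 21000δ² + 7000δ − 12412.40 = 0.
By the quadratic formula (taking the positive root), δ = (−7000 + √1091641600.00) / 42000 ≈ 0.6200.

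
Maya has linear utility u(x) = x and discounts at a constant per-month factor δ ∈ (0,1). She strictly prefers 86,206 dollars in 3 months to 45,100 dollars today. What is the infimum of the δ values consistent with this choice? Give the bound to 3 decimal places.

δ > 0.806

Comparing present values: 45100 < δ^3·86206.
Hence δ^3 > 45100/86206 = 0.52317, and x ↦ x^(1/3) is increasing on (0,∞).
δ > 0.52317^(1/3) = 0.806.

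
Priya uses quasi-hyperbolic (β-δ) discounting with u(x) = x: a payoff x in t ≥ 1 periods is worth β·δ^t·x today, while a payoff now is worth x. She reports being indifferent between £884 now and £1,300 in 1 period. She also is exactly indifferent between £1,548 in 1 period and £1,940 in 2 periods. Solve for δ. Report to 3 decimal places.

The second indifference involves only future payoffs, so β cancels: β·δ^1·1548 = β·δ^2·1940, giving δ = 1548/1940 = 0.79794.

δ ≈ 0.798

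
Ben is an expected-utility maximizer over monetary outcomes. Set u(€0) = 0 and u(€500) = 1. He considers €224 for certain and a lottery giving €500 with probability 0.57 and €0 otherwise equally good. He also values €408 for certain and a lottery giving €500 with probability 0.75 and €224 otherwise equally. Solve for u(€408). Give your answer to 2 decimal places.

The first gamble pins u(€224): it must equal 0.57·1 + 0.43·0 = 0.57.
The second indifference gives u(€408) = 0.75·u(€500) + 0.25·u(€224) = 0.75·1.00 + 0.25·0.57 = 0.8925.

0.89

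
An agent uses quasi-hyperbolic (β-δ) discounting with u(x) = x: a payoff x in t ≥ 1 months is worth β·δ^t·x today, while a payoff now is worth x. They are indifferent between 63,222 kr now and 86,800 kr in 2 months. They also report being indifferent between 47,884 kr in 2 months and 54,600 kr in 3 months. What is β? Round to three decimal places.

β ≈ 0.947

The second indifference involves only future payoffs, so β cancels: β·δ^2·47884 = β·δ^3·54600, giving δ = 47884/54600 = 0.87700.
Substituting δ into 63222 = β·δ^2·86800: β = 63222/(66759.840) ≈ 0.947.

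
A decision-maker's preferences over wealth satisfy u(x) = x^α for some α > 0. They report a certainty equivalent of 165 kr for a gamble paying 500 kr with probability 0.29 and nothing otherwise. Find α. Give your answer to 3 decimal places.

Since u(0) = 0, the lottery's EU is 0.29·500^α.
Equating: 165^α = 0.29·500^α, i.e. 0.3300^α = 0.29.
Taking logs: α·ln(165/500) = ln(0.29), so α = -1.237874 / -1.108663 ≈ 1.117.

α ≈ 1.117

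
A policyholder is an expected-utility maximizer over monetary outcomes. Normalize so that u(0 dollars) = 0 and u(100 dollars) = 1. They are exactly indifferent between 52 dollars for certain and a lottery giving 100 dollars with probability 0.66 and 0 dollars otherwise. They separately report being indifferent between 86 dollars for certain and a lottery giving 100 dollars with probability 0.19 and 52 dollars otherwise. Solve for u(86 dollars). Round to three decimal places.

From the first indifference, u(52 dollars) = 0.66·u(100 dollars) + 0.34·u(0 dollars) = 0.66·1 + 0.34·0 = 0.66.
The second indifference gives u(86 dollars) = 0.19·u(100 dollars) + 0.81·u(52 dollars) = 0.19·1.00 + 0.81·0.66 = 0.7246.

0.725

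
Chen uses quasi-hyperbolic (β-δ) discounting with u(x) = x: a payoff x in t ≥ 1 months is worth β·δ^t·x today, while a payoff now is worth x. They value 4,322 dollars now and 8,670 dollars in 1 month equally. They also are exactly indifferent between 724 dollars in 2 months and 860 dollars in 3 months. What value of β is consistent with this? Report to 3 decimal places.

β ≈ 0.592

From the later pair, β·δ^2·724 = β·δ^3·860; dividing through, δ = 724/860 = 0.84186.
Substituting δ into 4322 = β·δ·8670: β = 4322/(7298.930) ≈ 0.592.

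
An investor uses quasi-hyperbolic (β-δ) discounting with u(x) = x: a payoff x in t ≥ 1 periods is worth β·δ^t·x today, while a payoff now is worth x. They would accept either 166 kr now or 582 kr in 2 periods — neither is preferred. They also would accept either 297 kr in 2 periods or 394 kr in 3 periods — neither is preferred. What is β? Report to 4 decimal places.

β ≈ 0.5020

The second indifference involves only future payoffs, so β cancels: β·δ^2·297 = β·δ^3·394, giving δ = 297/394 = 0.75381.
Substituting δ into 166 = β·δ^2·582: β = 166/(330.707) ≈ 0.5020.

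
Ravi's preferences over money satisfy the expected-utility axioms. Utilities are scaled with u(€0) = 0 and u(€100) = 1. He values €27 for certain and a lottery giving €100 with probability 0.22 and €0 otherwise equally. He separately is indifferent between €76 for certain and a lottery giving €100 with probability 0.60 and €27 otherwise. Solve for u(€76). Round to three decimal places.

The first gamble pins u(€27): it must equal 0.22·1 + 0.78·0 = 0.22.
The second indifference gives u(€76) = 0.60·u(€100) + 0.40·u(€27) = 0.60·1.00 + 0.40·0.22 = 0.6880.

0.688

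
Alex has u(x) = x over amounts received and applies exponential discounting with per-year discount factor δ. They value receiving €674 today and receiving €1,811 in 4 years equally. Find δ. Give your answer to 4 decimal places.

δ ≈ 0.7811

Equating discounted utilities: u(674) = δ^4·u(1811) ⇒ δ^4 = u(674)/u(1811).
With u(x) = x: δ^4 = 674/1811 = 0.37217.
Hence δ = (0.37217)^(1/4) = 0.781062.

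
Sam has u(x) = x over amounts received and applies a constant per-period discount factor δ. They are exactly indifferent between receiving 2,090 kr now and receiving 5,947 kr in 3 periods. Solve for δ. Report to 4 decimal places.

The payoff in 3 periods is discounted by δ^3, so u(2090) = δ^3·u(5947) and δ^3 = u(2090)/u(5947).
With u(x) = x: δ^3 = 2090/5947 = 0.35144.
So δ = 0.35144^(1/3) ≈ 0.7057.

δ ≈ 0.7057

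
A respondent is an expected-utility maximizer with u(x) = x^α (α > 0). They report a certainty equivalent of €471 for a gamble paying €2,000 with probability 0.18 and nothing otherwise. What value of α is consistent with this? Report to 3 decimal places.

α ≈ 1.186

EU(lottery) = 0.18·2000^α + 0.82·0 = 0.18·2000^α.
Indifference: 471^α = 0.18·2000^α, so (471/2000)^α = 0.18.
Taking logs: α·ln(471/2000) = ln(0.18), so α = -1.714798 / -1.446044 ≈ 1.186.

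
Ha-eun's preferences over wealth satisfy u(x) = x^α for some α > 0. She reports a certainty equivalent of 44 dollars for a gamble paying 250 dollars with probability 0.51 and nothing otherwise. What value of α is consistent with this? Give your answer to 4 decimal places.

α ≈ 0.3876

Since u(0) = 0, the lottery's EU is 0.51·250^α.
Indifference: 44^α = 0.51·250^α, so (44/250)^α = 0.51.
Take logs: α = ln 0.51 / ln(44/250) ≈ 0.387587.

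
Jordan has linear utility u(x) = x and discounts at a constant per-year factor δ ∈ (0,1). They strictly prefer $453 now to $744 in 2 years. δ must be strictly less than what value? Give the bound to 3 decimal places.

Comparing present values: 453 > δ^2·744.
Hence δ^2 < 453/744 = 0.60887, and x ↦ x^(1/2) is increasing on (0,∞).
δ < (453/744)^(1/2) ≈ 0.780.

δ < 0.780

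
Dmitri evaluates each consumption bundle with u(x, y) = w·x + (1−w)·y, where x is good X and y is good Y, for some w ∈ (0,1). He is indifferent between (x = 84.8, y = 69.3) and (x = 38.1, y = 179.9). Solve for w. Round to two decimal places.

w = 0.70

Indifference: w·84.8 + (1−w)·69.3 = w·38.1 + (1−w)·179.9.
w·(84.8−38.1) = (1−w)·(179.9−69.3), i.e. w·46.7 = (1−w)·110.6.
The marginal rate of substitution is 110.6/46.7, so w = 110.6/(46.7+110.6) = 0.70.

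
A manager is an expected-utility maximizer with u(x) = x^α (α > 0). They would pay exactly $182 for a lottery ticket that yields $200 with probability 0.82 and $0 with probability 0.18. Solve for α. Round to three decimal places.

α ≈ 2.104

Since u(0) = 0, the lottery's EU is 0.82·200^α.
Setting u(182) equal to that: 182^α = 0.82·200^α ⇒ (182/200)^α = 0.82.
α = ln(0.82) / ln(182/200) = -0.198451/-0.094311 ≈ 2.104.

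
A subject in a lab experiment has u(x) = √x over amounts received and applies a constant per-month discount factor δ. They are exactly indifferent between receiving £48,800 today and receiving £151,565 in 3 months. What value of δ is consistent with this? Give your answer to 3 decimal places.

Indifference means u(48800) = δ^3 · u(151565), so δ^3 = u(48800)/u(151565).
Since u(x) = √x, δ^3 = √(48800/151565) = 0.56743.
Hence δ = (0.56743)^(1/3) = 0.82789.

δ ≈ 0.828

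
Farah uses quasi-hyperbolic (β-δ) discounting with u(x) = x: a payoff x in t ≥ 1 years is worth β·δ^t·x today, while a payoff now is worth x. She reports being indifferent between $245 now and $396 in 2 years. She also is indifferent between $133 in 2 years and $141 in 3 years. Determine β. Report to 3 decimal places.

Both payoffs in the second observation are in the future, so β drops out: δ^2·133 = δ^3·141 ⇒ δ = 133/141 = 0.94326.
Now use the now-vs-future pair: 245 = β·δ^2·396 gives β = 245/(0.88974·396) ≈ 0.695.

β ≈ 0.695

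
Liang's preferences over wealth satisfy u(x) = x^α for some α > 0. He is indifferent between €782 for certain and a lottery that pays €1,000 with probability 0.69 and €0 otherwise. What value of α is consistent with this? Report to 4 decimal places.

The lottery's expected utility is 0.69·u(1000) + 0.31·u(0) = 0.69·1000^α (since u(0) = 0 for α > 0).
Equating: 782^α = 0.69·1000^α, i.e. 0.7820^α = 0.69.
α = ln(0.69) / ln(782/1000) = -0.3710637/-0.2459005 ≈ 1.5090.

α ≈ 1.5090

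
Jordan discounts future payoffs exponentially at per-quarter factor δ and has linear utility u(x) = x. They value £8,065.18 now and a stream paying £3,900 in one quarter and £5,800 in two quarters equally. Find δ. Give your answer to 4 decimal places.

δ ≈ 0.8900

The stream is worth 3900δ + 5800δ² today, so 3900δ + 5800δ² = 8065.18.
That is, 5800δ² + 3900δ − 8065.18 = 0, a quadratic in δ.
The positive root is δ = [−3900 + √(3900² + 4·5800·8065.18)] / (2·5800) = (−3900 + 14224.000)/11600 ≈ 0.8900.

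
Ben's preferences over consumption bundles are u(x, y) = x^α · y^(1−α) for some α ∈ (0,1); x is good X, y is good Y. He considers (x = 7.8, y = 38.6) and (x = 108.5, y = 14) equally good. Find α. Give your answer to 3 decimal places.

The Cobb–Douglas utilities coincide, so 7.8^α·38.6^(1−α) = 108.5^α·14^(1−α).
Rearrange to (7.8/108.5)^α = (14/38.6)^(1−α) and take logs: α·-2.632626 = (1−α)·-1.014195.
Thus α·(-3.646821) = -1.014195, so α = -1.014195/-3.646821 ≈ 0.278.

α ≈ 0.278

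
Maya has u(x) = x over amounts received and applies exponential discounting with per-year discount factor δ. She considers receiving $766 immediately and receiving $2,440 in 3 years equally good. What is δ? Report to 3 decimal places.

Indifference means u(766) = δ^3 · u(2440), so δ^3 = u(766)/u(2440).
With u(x) = x: δ^3 = 766/2440 = 0.31393.
Taking the cube root: δ = 0.31393^(1/3) ≈ 0.680.

δ ≈ 0.680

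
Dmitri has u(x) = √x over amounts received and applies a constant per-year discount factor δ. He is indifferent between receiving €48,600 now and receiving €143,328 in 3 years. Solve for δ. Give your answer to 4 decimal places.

δ ≈ 0.8351

Indifference means u(48600) = δ^3 · u(143328), so δ^3 = u(48600)/u(143328).
With u(x) = √x: δ^3 = √48600/√143328 = √(48600/143328) = 0.58231.
Hence δ = (0.58231)^(1/3) = 0.835060.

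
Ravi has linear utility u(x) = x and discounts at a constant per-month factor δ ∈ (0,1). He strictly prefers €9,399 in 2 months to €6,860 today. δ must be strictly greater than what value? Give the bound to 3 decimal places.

The preference means 6860 < δ^2·9399.
Hence δ^2 > 6860/9399 = 0.72986, and x ↦ x^(1/2) is increasing on (0,∞).
δ > 0.72986^(1/2) = 0.854.

δ > 0.854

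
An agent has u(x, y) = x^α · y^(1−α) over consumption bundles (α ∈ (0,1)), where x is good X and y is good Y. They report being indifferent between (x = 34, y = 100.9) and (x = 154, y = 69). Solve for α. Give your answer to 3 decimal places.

α ≈ 0.201

Set the two utilities equal: 34^α·100.9^(1−α) = 154^α·69^(1−α).
(34/154)^α = (69/100.9)^(1−α); take logs: α·ln(34/154) = (1−α)·ln(69/100.9), i.e. α·-1.510592 = (1−α)·-0.380023.
So α/(1−α) = (-0.380023)/(-1.510592) = 0.251572, and α = 0.251572/1.251572 ≈ 0.201.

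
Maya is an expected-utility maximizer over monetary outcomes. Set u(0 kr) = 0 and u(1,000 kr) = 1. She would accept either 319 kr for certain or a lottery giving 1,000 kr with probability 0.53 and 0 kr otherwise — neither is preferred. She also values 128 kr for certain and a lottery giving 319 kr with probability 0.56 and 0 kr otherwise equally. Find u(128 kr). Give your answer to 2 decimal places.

0.30

From the first indifference, u(319 kr) = 0.53·u(1,000 kr) + 0.47·u(0 kr) = 0.53·1 + 0.47·0 = 0.53.
Chaining: u(128 kr) = 0.56·0.53 + 0.44·0.00 = 0.2968.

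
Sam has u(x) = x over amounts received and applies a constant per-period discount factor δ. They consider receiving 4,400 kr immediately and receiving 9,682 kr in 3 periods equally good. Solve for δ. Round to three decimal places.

δ ≈ 0.769

Equating discounted utilities: u(4400) = δ^3·u(9682) ⇒ δ^3 = u(4400)/u(9682).
With u(x) = x: δ^3 = 4400/9682 = 0.45445.
So δ = 0.45445^(1/3) ≈ 0.769.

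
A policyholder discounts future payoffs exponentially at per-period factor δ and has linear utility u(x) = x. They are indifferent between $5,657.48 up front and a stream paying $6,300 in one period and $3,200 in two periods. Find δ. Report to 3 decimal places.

Equating present values: 5657.48 = 6300δ + 3200δ².
Rearranged: 3200δ² + 6300δ − 5657.48 = 0.
The positive root is δ = [−6300 + √(6300² + 4·3200·5657.48)] / (2·3200) = (−6300 + 10588.000)/6400 ≈ 0.670.

δ ≈ 0.670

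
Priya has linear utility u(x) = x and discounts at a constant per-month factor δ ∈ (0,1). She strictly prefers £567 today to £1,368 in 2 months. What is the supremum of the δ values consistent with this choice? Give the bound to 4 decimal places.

δ < 0.6438

The preference means 567 > δ^2·1368.
Hence δ^2 < 567/1368 = 0.41447, and x ↦ x^(1/2) is increasing on (0,∞).
δ < 0.41447^(1/2) = 0.6438.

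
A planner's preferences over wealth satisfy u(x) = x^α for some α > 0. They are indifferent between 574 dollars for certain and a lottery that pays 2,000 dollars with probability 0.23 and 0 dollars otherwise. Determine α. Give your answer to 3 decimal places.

EU(lottery) = 0.23·2000^α + 0.77·0 = 0.23·2000^α.
Setting u(574) equal to that: 574^α = 0.23·2000^α ⇒ (574/2000)^α = 0.23.
α = ln(0.23) / ln(574/2000) = -1.469676/-1.248273 ≈ 1.177.

α ≈ 1.177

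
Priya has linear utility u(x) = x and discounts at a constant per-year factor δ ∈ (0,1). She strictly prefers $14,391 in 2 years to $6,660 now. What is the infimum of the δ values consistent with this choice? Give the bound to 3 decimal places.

Under u(x) = x this choice says 6660 < δ^2·14391.
Dividing by 14391: δ^2 > 0.46279. Both sides are positive, so the square root keeps the direction.
δ > (6660/14391)^(1/2) ≈ 0.680.

δ > 0.680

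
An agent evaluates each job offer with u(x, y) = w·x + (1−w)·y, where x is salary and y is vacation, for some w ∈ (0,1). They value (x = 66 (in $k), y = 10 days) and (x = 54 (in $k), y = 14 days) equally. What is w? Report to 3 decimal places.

w = 0.250

Equating utilities: w·66 + (1−w)·10 = w·54 + (1−w)·14.
w·(66−54) = (1−w)·(14−10), i.e. w·12 = (1−w)·4.
The marginal rate of substitution is 4/12, so w = 4/(12+4) = 0.250.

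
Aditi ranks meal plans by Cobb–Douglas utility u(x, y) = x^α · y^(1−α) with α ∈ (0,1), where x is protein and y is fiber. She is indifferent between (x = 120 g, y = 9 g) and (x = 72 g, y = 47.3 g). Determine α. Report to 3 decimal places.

The Cobb–Douglas utilities coincide, so 120^α·9^(1−α) = 72^α·47.3^(1−α).
(120/72)^α = (47.3/9)^(1−α); take logs: α·ln(120/72) = (1−α)·ln(47.3/9), i.e. α·0.510826 = (1−α)·1.659286.
With A = 0.510826 and B = 1.659286: α·A = (1−α)·B, so α = B/(A+B) = 1.659286/2.170112 ≈ 0.765.

α ≈ 0.765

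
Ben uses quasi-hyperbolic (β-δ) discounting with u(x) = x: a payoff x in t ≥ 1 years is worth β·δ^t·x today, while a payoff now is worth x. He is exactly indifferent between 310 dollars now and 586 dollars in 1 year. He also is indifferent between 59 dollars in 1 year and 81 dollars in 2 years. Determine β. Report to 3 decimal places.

Both payoffs in the second observation are in the future, so β drops out: δ^1·59 = δ^2·81 ⇒ δ = 59/81 = 0.72840.
The first indifference: 310 = β·δ·586, so β = 310/(δ·586) = 310/(0.72840·586) ≈ 0.726.

β ≈ 0.726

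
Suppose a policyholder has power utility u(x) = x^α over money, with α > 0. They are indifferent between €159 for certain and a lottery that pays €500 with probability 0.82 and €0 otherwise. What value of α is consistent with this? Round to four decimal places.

The lottery's expected utility is 0.82·u(500) + 0.18·u(0) = 0.82·500^α (since u(0) = 0 for α > 0).
Setting u(159) equal to that: 159^α = 0.82·500^α ⇒ (159/500)^α = 0.82.
Take logs: α = ln 0.82 / ln(159/500) ≈ 0.173213.

α ≈ 0.1732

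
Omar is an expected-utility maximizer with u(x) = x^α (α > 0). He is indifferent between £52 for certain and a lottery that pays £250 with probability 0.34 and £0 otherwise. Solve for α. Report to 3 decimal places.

Since u(0) = 0, the lottery's EU is 0.34·250^α.
Setting u(52) equal to that: 52^α = 0.34·250^α ⇒ (52/250)^α = 0.34.
Taking logs: α·ln(52/250) = ln(0.34), so α = -1.078810 / -1.570217 ≈ 0.687.

α ≈ 0.687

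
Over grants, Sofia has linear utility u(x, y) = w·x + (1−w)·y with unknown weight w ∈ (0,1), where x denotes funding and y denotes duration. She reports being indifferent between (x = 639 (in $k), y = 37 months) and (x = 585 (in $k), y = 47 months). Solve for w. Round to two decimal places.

w = 0.16

u(639,37) = u(585,47) means w·639 + (1−w)·37 = w·585 + (1−w)·47.
Collecting terms: w·54 = (1−w)·10.
Hence w = 10/(54+10) = 10/64 = 0.16.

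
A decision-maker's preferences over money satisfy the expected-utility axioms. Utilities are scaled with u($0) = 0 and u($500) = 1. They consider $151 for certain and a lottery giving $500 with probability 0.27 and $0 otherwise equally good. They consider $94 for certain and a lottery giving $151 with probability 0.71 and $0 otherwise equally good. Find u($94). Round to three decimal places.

From the first indifference, u($151) = 0.27·u($500) + 0.73·u($0) = 0.27·1 + 0.73·0 = 0.27.
Then u($94) = 0.71·u($151) + 0.29·u($0) = 0.71·0.27 + 0.29·0.00 = 0.1917.

0.192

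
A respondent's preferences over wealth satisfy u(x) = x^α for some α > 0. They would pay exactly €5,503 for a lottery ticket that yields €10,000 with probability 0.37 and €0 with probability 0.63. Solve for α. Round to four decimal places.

α ≈ 1.6646

EU(lottery) = 0.37·10000^α + 0.63·0 = 0.37·10000^α.
Indifference: 5503^α = 0.37·10000^α, so (5503/10000)^α = 0.37.
Take logs: α = ln 0.37 / ln(5503/10000) ≈ 1.664601.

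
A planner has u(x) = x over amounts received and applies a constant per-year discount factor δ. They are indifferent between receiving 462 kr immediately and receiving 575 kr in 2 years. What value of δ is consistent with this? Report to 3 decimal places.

δ ≈ 0.896

The payoff in 2 years is discounted by δ^2, so u(462) = δ^2·u(575) and δ^2 = u(462)/u(575).
With u(x) = x: δ^2 = 462/575 = 0.80348.
Hence δ = (0.80348)^(1/2) = 0.89637.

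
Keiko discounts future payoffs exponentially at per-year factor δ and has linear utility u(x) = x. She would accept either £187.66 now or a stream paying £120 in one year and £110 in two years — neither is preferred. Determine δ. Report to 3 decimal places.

δ ≈ 0.870

Present value of the stream is 120·δ + 110·δ². Indifference gives 120δ + 110δ² = 187.66.
Rearranged: 110δ² + 120δ − 187.66 = 0.
By the quadratic formula (taking the positive root), δ = (−120 + √96970.40) / 220 ≈ 0.870.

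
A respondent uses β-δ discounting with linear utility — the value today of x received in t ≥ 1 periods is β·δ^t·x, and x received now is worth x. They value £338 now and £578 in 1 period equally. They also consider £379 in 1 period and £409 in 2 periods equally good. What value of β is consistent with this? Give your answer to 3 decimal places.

β ≈ 0.631

Both payoffs in the second observation are in the future, so β drops out: δ^1·379 = δ^2·409 ⇒ δ = 379/409 = 0.92665.
Now use the now-vs-future pair: 338 = β·δ·578 gives β = 338/(0.92665·578) ≈ 0.631.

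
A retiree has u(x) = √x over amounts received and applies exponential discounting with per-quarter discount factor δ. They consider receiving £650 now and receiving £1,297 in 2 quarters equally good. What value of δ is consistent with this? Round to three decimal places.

Equating discounted utilities: u(650) = δ^2·u(1297) ⇒ δ^2 = u(650)/u(1297).
With u(x) = √x: δ^2 = √650/√1297 = √(650/1297) = 0.70792.
Taking the square root: δ = 0.70792^(1/2) ≈ 0.841.

δ ≈ 0.841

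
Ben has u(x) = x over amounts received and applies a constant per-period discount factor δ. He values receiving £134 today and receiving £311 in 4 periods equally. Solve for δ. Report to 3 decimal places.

Equating discounted utilities: u(134) = δ^4·u(311) ⇒ δ^4 = u(134)/u(311).
With u(x) = x: δ^4 = 134/311 = 0.43087.
Hence δ = (0.43087)^(1/4) = 0.81019.

δ ≈ 0.810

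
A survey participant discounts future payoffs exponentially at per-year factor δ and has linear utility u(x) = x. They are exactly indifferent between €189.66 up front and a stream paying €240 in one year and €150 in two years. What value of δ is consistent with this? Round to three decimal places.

δ ≈ 0.580

Present value of the stream is 240·δ + 150·δ². Indifference gives 240δ + 150δ² = 189.66.
Rearranged: 150δ² + 240δ − 189.66 = 0.
By the quadratic formula (taking the positive root), δ = (−240 + √171396.00) / 300 ≈ 0.580.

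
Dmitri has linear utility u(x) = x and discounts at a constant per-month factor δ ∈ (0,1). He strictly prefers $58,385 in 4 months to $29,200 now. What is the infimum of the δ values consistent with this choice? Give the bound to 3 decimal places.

The preference means 29200 < δ^4·58385.
Hence δ^4 > 29200/58385 = 0.50013, and x ↦ x^(1/4) is increasing on (0,∞).
δ > 0.50013^(1/4) = 0.841.

δ > 0.841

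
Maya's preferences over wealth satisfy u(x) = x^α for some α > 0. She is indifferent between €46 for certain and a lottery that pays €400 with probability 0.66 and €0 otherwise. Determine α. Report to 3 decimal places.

Since u(0) = 0, the lottery's EU is 0.66·400^α.
Setting u(46) equal to that: 46^α = 0.66·400^α ⇒ (46/400)^α = 0.66.
α = ln(0.66) / ln(46/400) = -0.415515/-2.162823 ≈ 0.192.

α ≈ 0.192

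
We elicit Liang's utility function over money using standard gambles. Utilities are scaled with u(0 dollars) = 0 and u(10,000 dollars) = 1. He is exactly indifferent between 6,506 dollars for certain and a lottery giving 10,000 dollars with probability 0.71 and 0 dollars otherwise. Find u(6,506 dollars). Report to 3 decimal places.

0.710

The indifference gives u(6,506 dollars) = 0.71·u(10,000 dollars) + 0.29·u(0 dollars) = 0.71·1 + 0.29·0 = 0.71.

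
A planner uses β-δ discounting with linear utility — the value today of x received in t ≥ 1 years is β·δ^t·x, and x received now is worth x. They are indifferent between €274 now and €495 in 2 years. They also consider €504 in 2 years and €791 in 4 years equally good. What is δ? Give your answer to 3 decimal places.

δ ≈ 0.798

Both payoffs in the second observation are in the future, so β drops out: δ^2·504 = δ^4·791 ⇒ δ^2 = 504/791 = 0.63717, so δ = 0.79823.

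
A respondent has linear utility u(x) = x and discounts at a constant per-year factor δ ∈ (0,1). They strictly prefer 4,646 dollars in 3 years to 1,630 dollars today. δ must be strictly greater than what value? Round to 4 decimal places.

Under u(x) = x this choice says 1630 < δ^3·4646.
So δ^3 > 1630/4646 = 0.35084; taking the cube root of both positive sides preserves the inequality.
δ > 0.35084^(1/3) = 0.7053.

δ > 0.7053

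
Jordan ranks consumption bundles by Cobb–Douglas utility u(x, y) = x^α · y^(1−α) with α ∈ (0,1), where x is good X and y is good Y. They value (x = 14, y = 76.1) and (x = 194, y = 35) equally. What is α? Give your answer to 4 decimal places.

α ≈ 0.2281

Indifference: 14^α · 76.1^(1−α) = 194^α · 35^(1−α).
Rearrange to (14/194)^α = (35/76.1)^(1−α) and take logs: α·-2.6288008 = (1−α)·-0.7767002.
Thus α·(-3.4055010) = -0.7767002, so α = -0.7767002/-3.4055010 ≈ 0.2281.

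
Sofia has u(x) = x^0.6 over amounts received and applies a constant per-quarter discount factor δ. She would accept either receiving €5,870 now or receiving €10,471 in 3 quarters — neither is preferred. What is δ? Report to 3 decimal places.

Indifference means u(5870) = δ^3 · u(10471), so δ^3 = u(5870)/u(10471).
Since u(x) = x^0.6, δ^3 = (5870/10471)^0.6 = 0.56060^0.6 = 0.70663.
So δ = 0.70663^(1/3) ≈ 0.891.

δ ≈ 0.891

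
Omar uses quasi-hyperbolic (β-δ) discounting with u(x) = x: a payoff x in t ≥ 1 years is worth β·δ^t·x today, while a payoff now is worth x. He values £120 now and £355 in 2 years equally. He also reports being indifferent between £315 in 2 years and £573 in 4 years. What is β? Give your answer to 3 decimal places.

β ≈ 0.615

From the later pair, β·δ^2·315 = β·δ^4·573; dividing through, δ^2 = 315/573 = 0.54974, so δ = 0.74144.
Substituting δ into 120 = β·δ^2·355: β = 120/(195.157) ≈ 0.615.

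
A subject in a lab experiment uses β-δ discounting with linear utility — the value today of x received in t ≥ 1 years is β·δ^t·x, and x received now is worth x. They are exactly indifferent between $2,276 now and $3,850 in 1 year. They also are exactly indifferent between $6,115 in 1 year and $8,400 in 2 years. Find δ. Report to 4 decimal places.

The second indifference involves only future payoffs, so β cancels: β·δ^1·6115 = β·δ^2·8400, giving δ = 6115/8400 = 0.72798.

δ ≈ 0.7280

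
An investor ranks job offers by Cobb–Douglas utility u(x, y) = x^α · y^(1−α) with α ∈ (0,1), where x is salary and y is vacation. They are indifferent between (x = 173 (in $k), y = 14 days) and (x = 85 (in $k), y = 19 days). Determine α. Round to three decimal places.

Indifference: 173^α · 14^(1−α) = 85^α · 19^(1−α).
Taking logs: α·ln 173 + (1−α)·ln 14 = α·ln 85 + (1−α)·ln 19, i.e. α·0.710640 = (1−α)·0.305382.
Thus α·(1.016022) = 0.305382, so α = 0.305382/1.016022 ≈ 0.301.

α ≈ 0.301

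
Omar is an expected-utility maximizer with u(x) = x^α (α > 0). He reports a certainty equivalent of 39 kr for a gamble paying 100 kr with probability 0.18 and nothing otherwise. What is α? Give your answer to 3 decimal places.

α ≈ 1.821

The lottery's expected utility is 0.18·u(100) + 0.82·u(0) = 0.18·100^α (since u(0) = 0 for α > 0).
Setting u(39) equal to that: 39^α = 0.18·100^α ⇒ (39/100)^α = 0.18.
Taking logs: α·ln(39/100) = ln(0.18), so α = -1.714798 / -0.941609 ≈ 1.821.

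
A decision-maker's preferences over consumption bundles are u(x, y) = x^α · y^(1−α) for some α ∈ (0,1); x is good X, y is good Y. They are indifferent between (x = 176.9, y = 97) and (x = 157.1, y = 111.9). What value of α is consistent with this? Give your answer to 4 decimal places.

Indifference: 176.9^α · 97^(1−α) = 157.1^α · 111.9^(1−α).
(176.9/157.1)^α = (111.9/97)^(1−α); take logs: α·ln(176.9/157.1) = (1−α)·ln(111.9/97), i.e. α·0.1187021 = (1−α)·0.1428946.
So α/(1−α) = (0.1428946)/(0.1187021) = 1.2038085, and α = 1.2038085/2.2038085 ≈ 0.5462.

α ≈ 0.5462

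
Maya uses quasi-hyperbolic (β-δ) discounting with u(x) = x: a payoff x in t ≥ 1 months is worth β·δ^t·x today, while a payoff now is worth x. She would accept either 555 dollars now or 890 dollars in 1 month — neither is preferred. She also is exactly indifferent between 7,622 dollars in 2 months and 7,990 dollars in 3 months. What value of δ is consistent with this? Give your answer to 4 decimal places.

δ ≈ 0.9539

From the later pair, β·δ^2·7622 = β·δ^3·7990; dividing through, δ = 7622/7990 = 0.95394.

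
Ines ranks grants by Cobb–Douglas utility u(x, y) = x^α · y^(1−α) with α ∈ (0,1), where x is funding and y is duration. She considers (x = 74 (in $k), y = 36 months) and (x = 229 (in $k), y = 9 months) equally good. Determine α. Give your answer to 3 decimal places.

α ≈ 0.551

Set the two utilities equal: 74^α·36^(1−α) = 229^α·9^(1−α).
Taking logs: α·ln 74 + (1−α)·ln 36 = α·ln 229 + (1−α)·ln 9, i.e. α·-1.129657 = (1−α)·-1.386294.
With A = -1.129657 and B = -1.386294: α·A = (1−α)·B, so α = B/(A+B) = -1.386294/-2.515951 ≈ 0.551.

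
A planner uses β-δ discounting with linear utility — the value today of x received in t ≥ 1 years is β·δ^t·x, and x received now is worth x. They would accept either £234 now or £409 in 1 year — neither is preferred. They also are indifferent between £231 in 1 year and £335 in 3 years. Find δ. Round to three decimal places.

Both payoffs in the second observation are in the future, so β drops out: δ^1·231 = δ^3·335 ⇒ δ^2 = 231/335 = 0.68955, so δ = 0.83039.

δ ≈ 0.830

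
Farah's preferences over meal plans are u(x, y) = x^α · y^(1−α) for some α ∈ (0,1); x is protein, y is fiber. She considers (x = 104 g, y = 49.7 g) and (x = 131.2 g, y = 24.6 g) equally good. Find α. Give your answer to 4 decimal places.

α ≈ 0.7517

Set the two utilities equal: 104^α·49.7^(1−α) = 131.2^α·24.6^(1−α).
Rearrange to (104/131.2)^α = (24.6/49.7)^(1−α) and take logs: α·-0.2323320 = (1−α)·-0.7032585.
So α/(1−α) = (-0.7032585)/(-0.2323320) = 3.0269550, and α = 3.0269550/4.0269550 ≈ 0.7517.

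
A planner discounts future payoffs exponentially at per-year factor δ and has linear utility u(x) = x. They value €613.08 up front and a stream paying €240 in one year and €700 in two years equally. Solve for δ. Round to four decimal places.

δ ≈ 0.7800

Present value of the stream is 240·δ + 700·δ². Indifference gives 240δ + 700δ² = 613.08.
So 700δ² + 240δ − 613.08 = 0.
By the quadratic formula (taking the positive root), δ = (−240 + √1774224.00) / 1400 ≈ 0.7800.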